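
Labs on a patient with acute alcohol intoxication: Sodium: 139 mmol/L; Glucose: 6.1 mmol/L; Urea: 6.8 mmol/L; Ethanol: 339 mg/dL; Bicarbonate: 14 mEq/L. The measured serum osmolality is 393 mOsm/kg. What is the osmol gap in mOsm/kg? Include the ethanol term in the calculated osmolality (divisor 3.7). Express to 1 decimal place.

Calculated osmolality = 2·Na + glucose + urea + ethanol/3.7
= 2·139 + 6.1 + 6.8 + 339/3.7
= 278 + 6.10 + 6.80 + 91.62
= 382.52 mOsm/kg ≈ 382.5 mOsm/kg
Osmolar gap = measured − calculated = 393 − 382.5 = 10.5 mOsm/kg

10.5 mOsm/kg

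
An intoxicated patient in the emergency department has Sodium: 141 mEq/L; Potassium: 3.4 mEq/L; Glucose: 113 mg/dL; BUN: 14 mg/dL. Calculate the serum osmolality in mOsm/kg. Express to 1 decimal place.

Calculated osmolality = 2·Na + glucose/18 + BUN/2.8
= 2·141 + 113/18 + 14/2.8
= 282 + 6.28 + 5
= 293.28 mOsm/kg

293.3 mOsm/kg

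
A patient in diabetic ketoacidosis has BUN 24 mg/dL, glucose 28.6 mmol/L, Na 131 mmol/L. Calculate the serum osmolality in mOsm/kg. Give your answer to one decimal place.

299.2 mOsm/kg

Calculated osmolality = 2·Na + glucose + BUN/2.8
= 2·131 + 28.6 + 24/2.8
= 262 + 28.60 + 8.57
= 299.17 mOsm/kg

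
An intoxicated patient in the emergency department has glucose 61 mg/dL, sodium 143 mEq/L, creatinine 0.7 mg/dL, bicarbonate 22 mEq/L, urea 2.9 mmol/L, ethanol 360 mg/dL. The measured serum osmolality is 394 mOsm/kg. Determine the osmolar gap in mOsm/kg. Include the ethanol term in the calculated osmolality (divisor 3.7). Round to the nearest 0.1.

Calculated osmolality = 2·Na + glucose/18 + urea + ethanol/3.7
= 2·143 + 61/18 + 2.9 + 360/3.7
= 286 + 3.39 + 2.90 + 97.30
= 389.59 mOsm/kg ≈ 389.6 mOsm/kg
Osmolar gap = measured − calculated = 394 − 389.6 = 4.4 mOsm/kg

4.4 mOsm/kg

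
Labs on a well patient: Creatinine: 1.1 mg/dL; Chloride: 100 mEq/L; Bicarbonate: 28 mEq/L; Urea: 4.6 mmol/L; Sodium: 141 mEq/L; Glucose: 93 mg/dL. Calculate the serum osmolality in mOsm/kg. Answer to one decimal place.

291.8 mOsm/kg

Calculated osmolality = 2·Na + glucose/18 + urea
= 2·141 + 93/18 + 4.6
= 282 + 5.17 + 4.60
= 291.77 mOsm/kg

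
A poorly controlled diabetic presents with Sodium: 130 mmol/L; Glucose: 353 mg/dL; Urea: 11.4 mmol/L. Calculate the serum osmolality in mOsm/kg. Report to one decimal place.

291.0 mOsm/kg

Calculated osmolality = 2·Na + glucose/18 + urea
= 2·130 + 353/18 + 11.4
= 260 + 19.61 + 11.40
= 291.01 mOsm/kg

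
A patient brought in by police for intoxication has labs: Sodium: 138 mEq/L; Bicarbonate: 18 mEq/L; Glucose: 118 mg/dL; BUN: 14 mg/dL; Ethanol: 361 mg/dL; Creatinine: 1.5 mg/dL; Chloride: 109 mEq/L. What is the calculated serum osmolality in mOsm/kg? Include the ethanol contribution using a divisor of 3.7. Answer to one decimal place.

385.1 mOsm/kg

Calculated osmolality = 2·Na + glucose/18 + BUN/2.8 + ethanol/3.7
= 2·138 + 118/18 + 14/2.8 + 361/3.7
= 276 + 6.56 + 5 + 97.57
= 385.13 mOsm/kg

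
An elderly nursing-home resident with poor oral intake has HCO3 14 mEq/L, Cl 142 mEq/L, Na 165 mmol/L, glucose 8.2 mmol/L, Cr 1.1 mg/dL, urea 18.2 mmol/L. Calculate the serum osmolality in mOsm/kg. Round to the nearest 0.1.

Calculated osmolality = 2·Na + glucose + urea
= 2·165 + 8.2 + 18.2
= 330 + 8.20 + 18.20
= 356.4 mOsm/kg

356.4 mOsm/kg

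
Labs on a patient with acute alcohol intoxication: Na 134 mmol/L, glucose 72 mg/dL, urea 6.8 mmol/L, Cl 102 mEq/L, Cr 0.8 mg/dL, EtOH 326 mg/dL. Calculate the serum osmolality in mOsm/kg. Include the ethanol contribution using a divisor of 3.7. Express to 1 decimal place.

366.9 mOsm/kg

Calculated osmolality = 2·Na + glucose/18 + urea + ethanol/3.7
= 2·134 + 72/18 + 6.8 + 326/3.7
= 268 + 4 + 6.80 + 88.11
= 366.91 mOsm/kg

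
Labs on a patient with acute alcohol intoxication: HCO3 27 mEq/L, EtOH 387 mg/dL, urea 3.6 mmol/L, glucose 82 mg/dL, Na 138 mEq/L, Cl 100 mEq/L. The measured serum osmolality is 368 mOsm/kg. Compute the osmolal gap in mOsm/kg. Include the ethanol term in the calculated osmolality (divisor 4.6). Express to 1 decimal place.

Calculated osmolality = 2·Na + glucose/18 + urea + ethanol/4.6
= 2·138 + 82/18 + 3.6 + 387/4.6
= 276 + 4.56 + 3.60 + 84.13
= 368.29 mOsm/kg ≈ 368.3 mOsm/kg
Osmolar gap = measured − calculated = 368 − 368.3 = -0.3 mOsm/kg

-0.3 mOsm/kg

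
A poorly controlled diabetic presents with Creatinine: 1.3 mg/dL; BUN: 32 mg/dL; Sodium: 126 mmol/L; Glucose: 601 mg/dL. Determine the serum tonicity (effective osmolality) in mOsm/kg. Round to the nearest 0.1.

Effective osmolality excludes urea (freely permeant across cell membranes):
2·Na + glucose/18
= 2·126 + 601/18
= 252 + 33.39
= 285.39 mOsm/kg

285.4 mOsm/kg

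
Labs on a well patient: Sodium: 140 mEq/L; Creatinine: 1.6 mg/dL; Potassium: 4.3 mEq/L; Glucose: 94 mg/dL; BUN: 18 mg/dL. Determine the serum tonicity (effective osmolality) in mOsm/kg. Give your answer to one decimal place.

Effective osmolality excludes urea (freely permeant across cell membranes):
2·Na + glucose/18
= 2·140 + 94/18
= 280 + 5.22
= 285.22 mOsm/kg

285.2 mOsm/kg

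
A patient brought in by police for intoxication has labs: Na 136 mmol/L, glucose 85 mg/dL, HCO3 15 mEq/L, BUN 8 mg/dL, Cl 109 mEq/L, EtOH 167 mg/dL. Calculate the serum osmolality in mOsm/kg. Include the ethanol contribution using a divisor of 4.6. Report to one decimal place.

Calculated osmolality = 2·Na + glucose/18 + BUN/2.8 + ethanol/4.6
= 2·136 + 85/18 + 8/2.8 + 167/4.6
= 272 + 4.72 + 2.86 + 36.30
= 315.88 mOsm/kg

315.9 mOsm/kg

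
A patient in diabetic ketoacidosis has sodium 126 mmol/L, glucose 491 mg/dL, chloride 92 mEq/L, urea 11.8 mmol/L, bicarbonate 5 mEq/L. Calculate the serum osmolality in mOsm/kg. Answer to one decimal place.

Calculated osmolality = 2·Na + glucose/18 + urea
= 2·126 + 491/18 + 11.8
= 252 + 27.28 + 11.80
= 291.08 mOsm/kg

291.1 mOsm/kg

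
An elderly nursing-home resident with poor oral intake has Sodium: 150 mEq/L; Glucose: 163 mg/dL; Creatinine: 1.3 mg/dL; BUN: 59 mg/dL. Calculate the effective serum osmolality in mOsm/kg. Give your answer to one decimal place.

309.1 mOsm/kg

Effective osmolality excludes urea (freely permeant across cell membranes):
2·Na + glucose/18
= 2·150 + 163/18
= 300 + 9.06
= 309.06 mOsm/kg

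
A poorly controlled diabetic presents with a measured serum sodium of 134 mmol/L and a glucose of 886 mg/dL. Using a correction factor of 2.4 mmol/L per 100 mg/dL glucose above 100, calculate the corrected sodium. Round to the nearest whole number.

Corrected Na = measured Na + 2.4 · (glucose − 100)/100
= 134 + 2.4 · (886 − 100)/100
= 134 + 18.9
= 152.9 mmol/L

153 mmol/L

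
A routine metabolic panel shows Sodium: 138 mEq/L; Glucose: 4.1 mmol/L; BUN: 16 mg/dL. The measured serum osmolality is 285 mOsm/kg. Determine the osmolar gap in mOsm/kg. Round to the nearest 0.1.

Calculated osmolality = 2·Na + glucose + BUN/2.8
= 2·138 + 4.1 + 16/2.8
= 276 + 4.10 + 5.71
= 285.81 mOsm/kg ≈ 285.8 mOsm/kg
Osmolar gap = measured − calculated = 285 − 285.8 = -0.8 mOsm/kg

-0.8 mOsm/kg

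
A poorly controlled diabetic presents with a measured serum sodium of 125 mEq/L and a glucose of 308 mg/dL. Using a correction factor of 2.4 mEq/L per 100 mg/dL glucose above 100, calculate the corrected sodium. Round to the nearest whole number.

130 mEq/L

Corrected Na = measured Na + 2.4 · (glucose − 100)/100
= 125 + 2.4 · (308 − 100)/100
= 125 + 5
= 130 mEq/L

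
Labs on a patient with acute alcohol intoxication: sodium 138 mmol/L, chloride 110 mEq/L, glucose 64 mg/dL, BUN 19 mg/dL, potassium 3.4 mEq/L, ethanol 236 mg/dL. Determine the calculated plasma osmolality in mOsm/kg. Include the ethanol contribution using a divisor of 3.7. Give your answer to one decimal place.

Calculated osmolality = 2·Na + glucose/18 + BUN/2.8 + ethanol/3.7
= 2·138 + 64/18 + 19/2.8 + 236/3.7
= 276 + 3.56 + 6.79 + 63.78
= 350.13 mOsm/kg

350.1 mOsm/kg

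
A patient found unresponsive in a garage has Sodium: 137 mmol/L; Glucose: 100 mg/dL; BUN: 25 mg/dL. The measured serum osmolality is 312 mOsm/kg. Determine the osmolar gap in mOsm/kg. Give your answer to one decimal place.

Calculated osmolality = 2·Na + glucose/18 + BUN/2.8
= 2·137 + 100/18 + 25/2.8
= 274 + 5.56 + 8.93
= 288.49 mOsm/kg ≈ 288.5 mOsm/kg
Osmolar gap = measured − calculated = 312 − 288.5 = 23.5 mOsm/kg

23.5 mOsm/kg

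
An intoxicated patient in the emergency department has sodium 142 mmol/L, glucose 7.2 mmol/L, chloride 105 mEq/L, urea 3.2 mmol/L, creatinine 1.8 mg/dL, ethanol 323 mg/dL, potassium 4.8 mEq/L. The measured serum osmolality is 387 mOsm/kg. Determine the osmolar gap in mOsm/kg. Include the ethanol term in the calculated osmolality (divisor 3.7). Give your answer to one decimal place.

5.3 mOsm/kg

Calculated osmolality = 2·Na + glucose + urea + ethanol/3.7
= 2·142 + 7.2 + 3.2 + 323/3.7
= 284 + 7.20 + 3.20 + 87.30
= 381.7 mOsm/kg ≈ 381.7 mOsm/kg
Osmolar gap = measured − calculated = 387 − 381.7 = 5.3 mOsm/kg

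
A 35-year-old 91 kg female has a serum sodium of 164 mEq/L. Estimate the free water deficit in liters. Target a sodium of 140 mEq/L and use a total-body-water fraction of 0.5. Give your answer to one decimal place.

7.8 L

TBW = 0.5 · 91 = 45.5 L
Free water deficit = TBW · (Na/140 − 1)
= 45.5 · (164/140 − 1)
= 45.5 · 0.1714
= 7.8 L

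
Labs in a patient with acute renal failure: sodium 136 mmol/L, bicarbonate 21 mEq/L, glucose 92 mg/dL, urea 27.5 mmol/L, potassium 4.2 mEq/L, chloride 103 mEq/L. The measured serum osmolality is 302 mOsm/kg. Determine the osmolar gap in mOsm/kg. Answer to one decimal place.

-2.6 mOsm/kg

Calculated osmolality = 2·Na + glucose/18 + urea
= 2·136 + 92/18 + 27.5
= 272 + 5.11 + 27.50
= 304.61 mOsm/kg ≈ 304.6 mOsm/kg
Osmolar gap = measured − calculated = 302 − 304.6 = -2.6 mOsm/kg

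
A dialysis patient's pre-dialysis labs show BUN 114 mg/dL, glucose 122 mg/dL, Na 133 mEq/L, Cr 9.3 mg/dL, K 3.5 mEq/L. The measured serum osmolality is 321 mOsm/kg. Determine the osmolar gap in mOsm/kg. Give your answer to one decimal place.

Calculated osmolality = 2·Na + glucose/18 + BUN/2.8
= 2·133 + 122/18 + 114/2.8
= 266 + 6.78 + 40.71
= 313.49 mOsm/kg ≈ 313.5 mOsm/kg
Osmolar gap = measured − calculated = 321 − 313.5 = 7.5 mOsm/kg

7.5 mOsm/kg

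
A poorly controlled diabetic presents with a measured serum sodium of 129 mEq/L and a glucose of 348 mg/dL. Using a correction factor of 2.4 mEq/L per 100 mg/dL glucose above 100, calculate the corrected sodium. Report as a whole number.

135 mEq/L

Corrected Na = measured Na + 2.4 · (glucose − 100)/100
= 129 + 2.4 · (348 − 100)/100
= 129 + 6
= 135 mEq/L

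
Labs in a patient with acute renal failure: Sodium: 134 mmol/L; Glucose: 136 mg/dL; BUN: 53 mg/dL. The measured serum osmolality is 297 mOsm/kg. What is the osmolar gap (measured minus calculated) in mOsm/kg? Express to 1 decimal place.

2.5 mOsm/kg

Calculated osmolality = 2·Na + glucose/18 + BUN/2.8
= 2·134 + 136/18 + 53/2.8
= 268 + 7.56 + 18.93
= 294.49 mOsm/kg ≈ 294.5 mOsm/kg
Osmolar gap = measured − calculated = 297 − 294.5 = 2.5 mOsm/kg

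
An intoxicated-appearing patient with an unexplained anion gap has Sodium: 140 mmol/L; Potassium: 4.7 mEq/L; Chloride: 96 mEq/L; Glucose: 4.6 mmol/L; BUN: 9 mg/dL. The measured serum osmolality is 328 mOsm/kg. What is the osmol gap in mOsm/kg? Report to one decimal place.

Calculated osmolality = 2·Na + glucose + BUN/2.8
= 2·140 + 4.6 + 9/2.8
= 280 + 4.60 + 3.21
= 287.81 mOsm/kg ≈ 287.8 mOsm/kg
Osmolar gap = measured − calculated = 328 − 287.8 = 40.2 mOsm/kg

40.2 mOsm/kg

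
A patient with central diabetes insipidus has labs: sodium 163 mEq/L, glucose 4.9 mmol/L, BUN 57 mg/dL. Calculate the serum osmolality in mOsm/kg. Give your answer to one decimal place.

351.3 mOsm/kg

Calculated osmolality = 2·Na + glucose + BUN/2.8
= 2·163 + 4.9 + 57/2.8
= 326 + 4.90 + 20.36
= 351.26 mOsm/kg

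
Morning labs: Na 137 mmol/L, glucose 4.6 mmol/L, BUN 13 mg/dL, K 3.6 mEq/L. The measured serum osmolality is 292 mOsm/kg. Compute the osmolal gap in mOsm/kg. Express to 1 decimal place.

8.8 mOsm/kg

Calculated osmolality = 2·Na + glucose + BUN/2.8
= 2·137 + 4.6 + 13/2.8
= 274 + 4.60 + 4.64
= 283.24 mOsm/kg ≈ 283.2 mOsm/kg
Osmolar gap = measured − calculated = 292 − 283.2 = 8.8 mOsm/kg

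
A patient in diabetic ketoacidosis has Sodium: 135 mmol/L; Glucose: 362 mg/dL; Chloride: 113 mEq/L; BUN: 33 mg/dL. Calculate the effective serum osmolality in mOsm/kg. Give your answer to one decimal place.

290.1 mOsm/kg

Effective osmolality excludes urea (freely permeant across cell membranes):
2·Na + glucose/18
= 2·135 + 362/18
= 270 + 20.11
= 290.11 mOsm/kg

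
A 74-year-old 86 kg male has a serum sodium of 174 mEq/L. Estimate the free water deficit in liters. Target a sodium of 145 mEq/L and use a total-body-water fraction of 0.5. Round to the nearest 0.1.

TBW = 0.5 · 86 = 43 L
Free water deficit = TBW · (Na/145 − 1)
= 43 · (174/145 − 1)
= 43 · 0.2
= 8.6 L

8.6 L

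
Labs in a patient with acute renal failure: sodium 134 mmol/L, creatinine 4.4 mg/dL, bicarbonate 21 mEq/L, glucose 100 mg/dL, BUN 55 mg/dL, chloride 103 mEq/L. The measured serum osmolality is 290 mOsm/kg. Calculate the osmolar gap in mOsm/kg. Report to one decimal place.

Calculated osmolality = 2·Na + glucose/18 + BUN/2.8
= 2·134 + 100/18 + 55/2.8
= 268 + 5.56 + 19.64
= 293.2 mOsm/kg ≈ 293.2 mOsm/kg
Osmolar gap = measured − calculated = 290 − 293.2 = -3.2 mOsm/kg

-3.2 mOsm/kg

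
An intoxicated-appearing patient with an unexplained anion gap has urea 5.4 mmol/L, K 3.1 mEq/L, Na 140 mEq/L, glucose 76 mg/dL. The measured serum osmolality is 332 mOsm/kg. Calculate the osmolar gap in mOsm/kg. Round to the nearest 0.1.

Calculated osmolality = 2·Na + glucose/18 + urea
= 2·140 + 76/18 + 5.4
= 280 + 4.22 + 5.40
= 289.62 mOsm/kg ≈ 289.6 mOsm/kg
Osmolar gap = measured − calculated = 332 − 289.6 = 42.4 mOsm/kg

42.4 mOsm/kg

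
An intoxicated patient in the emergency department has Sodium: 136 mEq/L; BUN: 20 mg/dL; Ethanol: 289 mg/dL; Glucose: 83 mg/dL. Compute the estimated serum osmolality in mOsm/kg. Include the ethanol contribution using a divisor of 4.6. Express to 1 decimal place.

346.6 mOsm/kg

Calculated osmolality = 2·Na + glucose/18 + BUN/2.8 + ethanol/4.6
= 2·136 + 83/18 + 20/2.8 + 289/4.6
= 272 + 4.61 + 7.14 + 62.83
= 346.58 mOsm/kg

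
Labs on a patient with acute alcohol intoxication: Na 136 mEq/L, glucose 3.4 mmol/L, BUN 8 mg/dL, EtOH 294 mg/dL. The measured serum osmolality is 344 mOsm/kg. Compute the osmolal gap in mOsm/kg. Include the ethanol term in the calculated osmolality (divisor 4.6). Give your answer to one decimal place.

1.8 mOsm/kg

Calculated osmolality = 2·Na + glucose + BUN/2.8 + ethanol/4.6
= 2·136 + 3.4 + 8/2.8 + 294/4.6
= 272 + 3.40 + 2.86 + 63.91
= 342.17 mOsm/kg ≈ 342.2 mOsm/kg
Osmolar gap = measured − calculated = 344 − 342.2 = 1.8 mOsm/kg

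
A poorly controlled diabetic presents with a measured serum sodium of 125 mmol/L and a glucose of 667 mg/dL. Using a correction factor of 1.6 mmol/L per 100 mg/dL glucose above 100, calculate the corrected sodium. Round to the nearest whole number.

Corrected Na = measured Na + 1.6 · (glucose − 100)/100
= 125 + 1.6 · (667 − 100)/100
= 125 + 9.1
= 134.1 mmol/L

134 mmol/L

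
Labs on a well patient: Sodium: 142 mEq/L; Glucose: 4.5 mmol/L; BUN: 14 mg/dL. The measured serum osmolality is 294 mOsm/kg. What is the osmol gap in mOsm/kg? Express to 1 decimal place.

Calculated osmolality = 2·Na + glucose + BUN/2.8
= 2·142 + 4.5 + 14/2.8
= 284 + 4.50 + 5
= 293.5 mOsm/kg ≈ 293.5 mOsm/kg
Osmolar gap = measured − calculated = 294 − 293.5 = 0.5 mOsm/kg

0.5 mOsm/kg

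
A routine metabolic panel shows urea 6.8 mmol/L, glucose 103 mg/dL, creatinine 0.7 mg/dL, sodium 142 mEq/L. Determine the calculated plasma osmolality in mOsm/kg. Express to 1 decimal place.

296.5 mOsm/kg

Calculated osmolality = 2·Na + glucose/18 + urea
= 2·142 + 103/18 + 6.8
= 284 + 5.72 + 6.80
= 296.52 mOsm/kg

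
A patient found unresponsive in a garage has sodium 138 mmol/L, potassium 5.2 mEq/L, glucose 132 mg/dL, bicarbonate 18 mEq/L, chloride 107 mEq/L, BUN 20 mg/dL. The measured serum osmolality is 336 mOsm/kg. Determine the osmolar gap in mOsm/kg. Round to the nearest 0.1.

Calculated osmolality = 2·Na + glucose/18 + BUN/2.8
= 2·138 + 132/18 + 20/2.8
= 276 + 7.33 + 7.14
= 290.47 mOsm/kg ≈ 290.5 mOsm/kg
Osmolar gap = measured − calculated = 336 − 290.5 = 45.5 mOsm/kg

45.5 mOsm/kg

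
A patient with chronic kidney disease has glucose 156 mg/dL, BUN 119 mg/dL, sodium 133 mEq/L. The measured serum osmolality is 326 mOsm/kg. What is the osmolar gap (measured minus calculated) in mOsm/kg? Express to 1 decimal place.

Calculated osmolality = 2·Na + glucose/18 + BUN/2.8
= 2·133 + 156/18 + 119/2.8
= 266 + 8.67 + 42.50
= 317.17 mOsm/kg ≈ 317.2 mOsm/kg
Osmolar gap = measured − calculated = 326 − 317.2 = 8.8 mOsm/kg

8.8 mOsm/kg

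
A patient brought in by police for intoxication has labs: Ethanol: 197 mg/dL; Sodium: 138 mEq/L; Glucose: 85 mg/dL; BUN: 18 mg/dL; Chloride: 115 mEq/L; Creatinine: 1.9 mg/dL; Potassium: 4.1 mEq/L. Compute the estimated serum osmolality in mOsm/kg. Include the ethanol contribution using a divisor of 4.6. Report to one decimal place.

Calculated osmolality = 2·Na + glucose/18 + BUN/2.8 + ethanol/4.6
= 2·138 + 85/18 + 18/2.8 + 197/4.6
= 276 + 4.72 + 6.43 + 42.83
= 329.98 mOsm/kg

330.0 mOsm/kg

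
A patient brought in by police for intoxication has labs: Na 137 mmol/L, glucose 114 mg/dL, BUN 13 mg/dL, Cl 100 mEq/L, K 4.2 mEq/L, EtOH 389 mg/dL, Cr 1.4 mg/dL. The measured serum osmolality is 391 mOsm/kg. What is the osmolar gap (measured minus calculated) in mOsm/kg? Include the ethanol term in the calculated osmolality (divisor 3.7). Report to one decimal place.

0.9 mOsm/kg

Calculated osmolality = 2·Na + glucose/18 + BUN/2.8 + ethanol/3.7
= 2·137 + 114/18 + 13/2.8 + 389/3.7
= 274 + 6.33 + 4.64 + 105.14
= 390.11 mOsm/kg ≈ 390.1 mOsm/kg
Osmolar gap = measured − calculated = 391 − 390.1 = 0.9 mOsm/kg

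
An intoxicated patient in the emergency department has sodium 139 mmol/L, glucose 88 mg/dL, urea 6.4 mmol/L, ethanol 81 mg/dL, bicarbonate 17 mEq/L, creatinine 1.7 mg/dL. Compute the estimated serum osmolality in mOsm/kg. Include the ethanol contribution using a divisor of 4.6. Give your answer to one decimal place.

Calculated osmolality = 2·Na + glucose/18 + urea + ethanol/4.6
= 2·139 + 88/18 + 6.4 + 81/4.6
= 278 + 4.89 + 6.40 + 17.61
= 306.9 mOsm/kg

306.9 mOsm/kg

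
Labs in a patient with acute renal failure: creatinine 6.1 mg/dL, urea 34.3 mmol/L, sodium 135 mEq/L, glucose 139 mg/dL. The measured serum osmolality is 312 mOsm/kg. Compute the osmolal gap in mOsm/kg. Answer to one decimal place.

0.0 mOsm/kg

Calculated osmolality = 2·Na + glucose/18 + urea
= 2·135 + 139/18 + 34.3
= 270 + 7.72 + 34.30
= 312.02 mOsm/kg ≈ 312.0 mOsm/kg
Osmolar gap = measured − calculated = 312 − 312.0 = 0.0 mOsm/kg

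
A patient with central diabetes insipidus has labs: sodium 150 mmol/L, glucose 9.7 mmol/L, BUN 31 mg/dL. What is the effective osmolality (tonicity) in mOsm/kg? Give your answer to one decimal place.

309.7 mOsm/kg

Effective osmolality excludes urea (freely permeant across cell membranes):
2·Na + glucose
= 2·150 + 9.7
= 300 + 9.7
= 309.7 mOsm/kg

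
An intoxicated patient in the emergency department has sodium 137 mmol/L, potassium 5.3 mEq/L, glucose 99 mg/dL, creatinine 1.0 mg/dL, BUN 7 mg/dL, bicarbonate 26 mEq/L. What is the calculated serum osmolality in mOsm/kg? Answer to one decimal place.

Calculated osmolality = 2·Na + glucose/18 + BUN/2.8
= 2·137 + 99/18 + 7/2.8
= 274 + 5.50 + 2.50
= 282 mOsm/kg

282.0 mOsm/kg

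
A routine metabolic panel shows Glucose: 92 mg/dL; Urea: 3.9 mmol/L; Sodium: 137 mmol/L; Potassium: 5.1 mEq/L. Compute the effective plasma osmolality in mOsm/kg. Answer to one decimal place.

Effective osmolality excludes urea (freely permeant across cell membranes):
2·Na + glucose/18
= 2·137 + 92/18
= 274 + 5.11
= 279.11 mOsm/kg

279.1 mOsm/kg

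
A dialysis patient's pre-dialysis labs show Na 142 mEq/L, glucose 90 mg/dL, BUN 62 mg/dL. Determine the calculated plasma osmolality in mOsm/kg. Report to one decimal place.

311.1 mOsm/kg

Calculated osmolality = 2·Na + glucose/18 + BUN/2.8
= 2·142 + 90/18 + 62/2.8
= 284 + 5 + 22.14
= 311.14 mOsm/kg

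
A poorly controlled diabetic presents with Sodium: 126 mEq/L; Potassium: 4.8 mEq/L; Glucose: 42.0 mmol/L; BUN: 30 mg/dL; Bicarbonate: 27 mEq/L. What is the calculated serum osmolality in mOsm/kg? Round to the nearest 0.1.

304.7 mOsm/kg

Calculated osmolality = 2·Na + glucose + BUN/2.8
= 2·126 + 42 + 30/2.8
= 252 + 42 + 10.71
= 304.71 mOsm/kg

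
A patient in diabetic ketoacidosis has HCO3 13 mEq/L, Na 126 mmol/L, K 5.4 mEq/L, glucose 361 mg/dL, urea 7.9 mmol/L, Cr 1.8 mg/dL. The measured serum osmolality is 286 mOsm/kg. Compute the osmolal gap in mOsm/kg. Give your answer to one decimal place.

Calculated osmolality = 2·Na + glucose/18 + urea
= 2·126 + 361/18 + 7.9
= 252 + 20.06 + 7.90
= 279.96 mOsm/kg ≈ 280.0 mOsm/kg
Osmolar gap = measured − calculated = 286 − 280.0 = 6.0 mOsm/kg

6.0 mOsm/kg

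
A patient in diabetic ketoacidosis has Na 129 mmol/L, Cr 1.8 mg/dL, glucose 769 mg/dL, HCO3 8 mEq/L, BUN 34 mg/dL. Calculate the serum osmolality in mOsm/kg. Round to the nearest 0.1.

Calculated osmolality = 2·Na + glucose/18 + BUN/2.8
= 2·129 + 769/18 + 34/2.8
= 258 + 42.72 + 12.14
= 312.86 mOsm/kg

312.9 mOsm/kg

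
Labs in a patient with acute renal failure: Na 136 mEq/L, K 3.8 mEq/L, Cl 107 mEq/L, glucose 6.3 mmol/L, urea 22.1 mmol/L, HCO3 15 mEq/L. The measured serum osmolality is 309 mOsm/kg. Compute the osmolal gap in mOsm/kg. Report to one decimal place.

8.6 mOsm/kg

Calculated osmolality = 2·Na + glucose + urea
= 2·136 + 6.3 + 22.1
= 272 + 6.30 + 22.10
= 300.4 mOsm/kg ≈ 300.4 mOsm/kg
Osmolar gap = measured − calculated = 309 − 300.4 = 8.6 mOsm/kg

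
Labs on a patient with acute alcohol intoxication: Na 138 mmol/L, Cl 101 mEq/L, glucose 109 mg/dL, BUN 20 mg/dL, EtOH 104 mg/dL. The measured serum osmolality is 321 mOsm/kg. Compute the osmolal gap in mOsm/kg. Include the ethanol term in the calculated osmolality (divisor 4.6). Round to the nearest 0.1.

9.2 mOsm/kg

Calculated osmolality = 2·Na + glucose/18 + BUN/2.8 + ethanol/4.6
= 2·138 + 109/18 + 20/2.8 + 104/4.6
= 276 + 6.06 + 7.14 + 22.61
= 311.81 mOsm/kg ≈ 311.8 mOsm/kg
Osmolar gap = measured − calculated = 321 − 311.8 = 9.2 mOsm/kg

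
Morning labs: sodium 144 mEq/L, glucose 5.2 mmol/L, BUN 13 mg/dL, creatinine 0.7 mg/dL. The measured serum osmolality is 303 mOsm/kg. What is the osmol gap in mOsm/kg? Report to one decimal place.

Calculated osmolality = 2·Na + glucose + BUN/2.8
= 2·144 + 5.2 + 13/2.8
= 288 + 5.20 + 4.64
= 297.84 mOsm/kg ≈ 297.8 mOsm/kg
Osmolar gap = measured − calculated = 303 − 297.8 = 5.2 mOsm/kg

5.2 mOsm/kg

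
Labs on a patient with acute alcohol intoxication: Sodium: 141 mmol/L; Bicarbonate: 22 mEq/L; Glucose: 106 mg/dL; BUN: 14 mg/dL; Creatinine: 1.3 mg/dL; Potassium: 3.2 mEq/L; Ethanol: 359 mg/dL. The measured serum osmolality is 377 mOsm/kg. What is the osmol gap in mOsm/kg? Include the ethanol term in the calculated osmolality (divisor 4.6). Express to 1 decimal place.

Calculated osmolality = 2·Na + glucose/18 + BUN/2.8 + ethanol/4.6
= 2·141 + 106/18 + 14/2.8 + 359/4.6
= 282 + 5.89 + 5 + 78.04
= 370.93 mOsm/kg ≈ 370.9 mOsm/kg
Osmolar gap = measured − calculated = 377 − 370.9 = 6.1 mOsm/kg

6.1 mOsm/kg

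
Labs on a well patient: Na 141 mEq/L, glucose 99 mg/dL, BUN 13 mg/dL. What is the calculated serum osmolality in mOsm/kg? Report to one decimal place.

292.1 mOsm/kg

Calculated osmolality = 2·Na + glucose/18 + BUN/2.8
= 2·141 + 99/18 + 13/2.8
= 282 + 5.50 + 4.64
= 292.14 mOsm/kg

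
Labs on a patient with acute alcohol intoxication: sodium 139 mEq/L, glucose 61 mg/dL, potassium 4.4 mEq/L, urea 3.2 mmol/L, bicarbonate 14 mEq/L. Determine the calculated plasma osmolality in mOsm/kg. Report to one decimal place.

Calculated osmolality = 2·Na + glucose/18 + urea
= 2·139 + 61/18 + 3.2
= 278 + 3.39 + 3.20
= 284.59 mOsm/kg

284.6 mOsm/kg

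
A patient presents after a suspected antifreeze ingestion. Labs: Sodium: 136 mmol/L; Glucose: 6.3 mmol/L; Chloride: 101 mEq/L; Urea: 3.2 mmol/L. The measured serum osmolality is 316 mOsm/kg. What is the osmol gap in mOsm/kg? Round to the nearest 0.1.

Calculated osmolality = 2·Na + glucose + urea
= 2·136 + 6.3 + 3.2
= 272 + 6.30 + 3.20
= 281.5 mOsm/kg ≈ 281.5 mOsm/kg
Osmolar gap = measured − calculated = 316 − 281.5 = 34.5 mOsm/kg

34.5 mOsm/kg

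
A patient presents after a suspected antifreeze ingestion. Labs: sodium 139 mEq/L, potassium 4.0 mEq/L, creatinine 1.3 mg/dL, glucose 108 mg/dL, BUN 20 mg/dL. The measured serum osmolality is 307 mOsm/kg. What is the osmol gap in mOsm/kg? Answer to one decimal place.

Calculated osmolality = 2·Na + glucose/18 + BUN/2.8
= 2·139 + 108/18 + 20/2.8
= 278 + 6 + 7.14
= 291.14 mOsm/kg ≈ 291.1 mOsm/kg
Osmolar gap = measured − calculated = 307 − 291.1 = 15.9 mOsm/kg

15.9 mOsm/kg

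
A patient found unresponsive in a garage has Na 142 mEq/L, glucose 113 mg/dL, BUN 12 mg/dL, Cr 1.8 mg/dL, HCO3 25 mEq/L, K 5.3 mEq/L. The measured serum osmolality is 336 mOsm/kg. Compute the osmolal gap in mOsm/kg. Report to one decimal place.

41.4 mOsm/kg

Calculated osmolality = 2·Na + glucose/18 + BUN/2.8
= 2·142 + 113/18 + 12/2.8
= 284 + 6.28 + 4.29
= 294.57 mOsm/kg ≈ 294.6 mOsm/kg
Osmolar gap = measured − calculated = 336 − 294.6 = 41.4 mOsm/kg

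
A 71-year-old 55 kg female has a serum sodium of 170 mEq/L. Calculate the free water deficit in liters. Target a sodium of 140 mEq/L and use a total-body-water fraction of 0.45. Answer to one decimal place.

TBW = 0.45 · 55 = 24.75 L
Free water deficit = TBW · (Na/140 − 1)
= 24.75 · (170/140 − 1)
= 24.75 · 0.2143
= 5.3 L

5.3 L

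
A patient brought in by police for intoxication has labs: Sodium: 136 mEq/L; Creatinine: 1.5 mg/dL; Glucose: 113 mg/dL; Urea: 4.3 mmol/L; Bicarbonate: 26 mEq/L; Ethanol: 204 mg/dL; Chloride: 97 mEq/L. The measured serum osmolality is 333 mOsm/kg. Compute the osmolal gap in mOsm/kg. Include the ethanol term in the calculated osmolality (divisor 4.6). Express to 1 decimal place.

6.1 mOsm/kg

Calculated osmolality = 2·Na + glucose/18 + urea + ethanol/4.6
= 2·136 + 113/18 + 4.3 + 204/4.6
= 272 + 6.28 + 4.30 + 44.35
= 326.93 mOsm/kg ≈ 326.9 mOsm/kg
Osmolar gap = measured − calculated = 333 − 326.9 = 6.1 mOsm/kg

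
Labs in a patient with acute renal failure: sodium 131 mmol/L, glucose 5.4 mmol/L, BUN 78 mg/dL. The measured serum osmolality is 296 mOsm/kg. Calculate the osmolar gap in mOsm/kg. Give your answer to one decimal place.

Calculated osmolality = 2·Na + glucose + BUN/2.8
= 2·131 + 5.4 + 78/2.8
= 262 + 5.40 + 27.86
= 295.26 mOsm/kg ≈ 295.3 mOsm/kg
Osmolar gap = measured − calculated = 296 − 295.3 = 0.7 mOsm/kg

0.7 mOsm/kg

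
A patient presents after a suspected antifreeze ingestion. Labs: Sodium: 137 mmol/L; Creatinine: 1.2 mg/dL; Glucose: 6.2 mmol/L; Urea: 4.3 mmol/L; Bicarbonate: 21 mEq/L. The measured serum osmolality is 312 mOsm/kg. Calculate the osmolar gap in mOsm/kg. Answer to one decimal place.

27.5 mOsm/kg

Calculated osmolality = 2·Na + glucose + urea
= 2·137 + 6.2 + 4.3
= 274 + 6.20 + 4.30
= 284.5 mOsm/kg ≈ 284.5 mOsm/kg
Osmolar gap = measured − calculated = 312 − 284.5 = 27.5 mOsm/kg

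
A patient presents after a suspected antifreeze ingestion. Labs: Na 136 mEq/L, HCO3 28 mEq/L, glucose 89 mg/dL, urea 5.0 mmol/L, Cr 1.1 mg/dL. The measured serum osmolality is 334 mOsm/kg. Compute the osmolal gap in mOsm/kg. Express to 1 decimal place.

52.1 mOsm/kg

Calculated osmolality = 2·Na + glucose/18 + urea
= 2·136 + 89/18 + 5
= 272 + 4.94 + 5
= 281.94 mOsm/kg ≈ 281.9 mOsm/kg
Osmolar gap = measured − calculated = 334 − 281.9 = 52.1 mOsm/kg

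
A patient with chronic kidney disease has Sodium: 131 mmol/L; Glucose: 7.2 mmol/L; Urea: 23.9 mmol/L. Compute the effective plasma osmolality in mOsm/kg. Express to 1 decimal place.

Effective osmolality excludes urea (freely permeant across cell membranes):
2·Na + glucose
= 2·131 + 7.2
= 262 + 7.2
= 269.2 mOsm/kg

269.2 mOsm/kg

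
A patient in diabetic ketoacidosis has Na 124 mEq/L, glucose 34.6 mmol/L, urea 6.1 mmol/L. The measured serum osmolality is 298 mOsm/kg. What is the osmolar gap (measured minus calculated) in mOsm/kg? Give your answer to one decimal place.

9.3 mOsm/kg

Calculated osmolality = 2·Na + glucose + urea
= 2·124 + 34.6 + 6.1
= 248 + 34.60 + 6.10
= 288.7 mOsm/kg ≈ 288.7 mOsm/kg
Osmolar gap = measured − calculated = 298 − 288.7 = 9.3 mOsm/kg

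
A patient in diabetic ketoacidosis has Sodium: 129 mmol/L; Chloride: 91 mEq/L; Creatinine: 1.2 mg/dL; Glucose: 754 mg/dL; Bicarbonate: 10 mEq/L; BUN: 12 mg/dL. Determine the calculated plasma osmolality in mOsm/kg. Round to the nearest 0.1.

Calculated osmolality = 2·Na + glucose/18 + BUN/2.8
= 2·129 + 754/18 + 12/2.8
= 258 + 41.89 + 4.29
= 304.18 mOsm/kg

304.2 mOsm/kg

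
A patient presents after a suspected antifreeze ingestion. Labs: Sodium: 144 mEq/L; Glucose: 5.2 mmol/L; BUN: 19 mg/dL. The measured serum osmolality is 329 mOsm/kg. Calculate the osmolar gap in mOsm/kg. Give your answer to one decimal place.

29.0 mOsm/kg

Calculated osmolality = 2·Na + glucose + BUN/2.8
= 2·144 + 5.2 + 19/2.8
= 288 + 5.20 + 6.79
= 299.99 mOsm/kg ≈ 300.0 mOsm/kg
Osmolar gap = measured − calculated = 329 − 300.0 = 29.0 mOsm/kg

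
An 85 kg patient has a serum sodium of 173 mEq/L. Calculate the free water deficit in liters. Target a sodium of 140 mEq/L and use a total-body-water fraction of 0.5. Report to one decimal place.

10.0 L

TBW = 0.5 · 85 = 42.5 L
Free water deficit = TBW · (Na/140 − 1)
= 42.5 · (173/140 − 1)
= 42.5 · 0.2357
= 10.02 L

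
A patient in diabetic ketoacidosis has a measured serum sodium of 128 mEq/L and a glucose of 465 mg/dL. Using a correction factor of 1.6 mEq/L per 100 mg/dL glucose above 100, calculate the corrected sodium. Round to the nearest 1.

134 mEq/L

Corrected Na = measured Na + 1.6 · (glucose − 100)/100
= 128 + 1.6 · (465 − 100)/100
= 128 + 5.8
= 133.8 mEq/L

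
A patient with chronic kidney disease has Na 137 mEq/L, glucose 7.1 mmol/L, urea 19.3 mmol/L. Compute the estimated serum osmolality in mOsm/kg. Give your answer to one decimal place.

Calculated osmolality = 2·Na + glucose + urea
= 2·137 + 7.1 + 19.3
= 274 + 7.10 + 19.30
= 300.4 mOsm/kg

300.4 mOsm/kg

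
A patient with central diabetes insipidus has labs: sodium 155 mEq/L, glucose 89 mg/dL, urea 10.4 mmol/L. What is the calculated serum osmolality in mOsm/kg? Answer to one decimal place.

325.3 mOsm/kg

Calculated osmolality = 2·Na + glucose/18 + urea
= 2·155 + 89/18 + 10.4
= 310 + 4.94 + 10.40
= 325.34 mOsm/kg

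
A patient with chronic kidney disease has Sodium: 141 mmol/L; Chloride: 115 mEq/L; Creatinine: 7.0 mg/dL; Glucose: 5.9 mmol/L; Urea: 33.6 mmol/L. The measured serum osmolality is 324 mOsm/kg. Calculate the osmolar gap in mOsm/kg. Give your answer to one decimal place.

Calculated osmolality = 2·Na + glucose + urea
= 2·141 + 5.9 + 33.6
= 282 + 5.90 + 33.60
= 321.5 mOsm/kg ≈ 321.5 mOsm/kg
Osmolar gap = measured − calculated = 324 − 321.5 = 2.5 mOsm/kg

2.5 mOsm/kg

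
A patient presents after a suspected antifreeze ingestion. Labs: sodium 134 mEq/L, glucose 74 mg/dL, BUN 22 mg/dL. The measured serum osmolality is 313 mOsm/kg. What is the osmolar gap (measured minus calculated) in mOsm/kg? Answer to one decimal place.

33.0 mOsm/kg

Calculated osmolality = 2·Na + glucose/18 + BUN/2.8
= 2·134 + 74/18 + 22/2.8
= 268 + 4.11 + 7.86
= 279.97 mOsm/kg ≈ 280.0 mOsm/kg
Osmolar gap = measured − calculated = 313 − 280.0 = 33.0 mOsm/kg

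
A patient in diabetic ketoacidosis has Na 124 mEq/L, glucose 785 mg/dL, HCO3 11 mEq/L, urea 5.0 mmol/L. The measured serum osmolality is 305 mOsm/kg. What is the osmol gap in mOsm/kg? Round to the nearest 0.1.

8.4 mOsm/kg

Calculated osmolality = 2·Na + glucose/18 + urea
= 2·124 + 785/18 + 5
= 248 + 43.61 + 5
= 296.61 mOsm/kg ≈ 296.6 mOsm/kg
Osmolar gap = measured − calculated = 305 − 296.6 = 8.4 mOsm/kg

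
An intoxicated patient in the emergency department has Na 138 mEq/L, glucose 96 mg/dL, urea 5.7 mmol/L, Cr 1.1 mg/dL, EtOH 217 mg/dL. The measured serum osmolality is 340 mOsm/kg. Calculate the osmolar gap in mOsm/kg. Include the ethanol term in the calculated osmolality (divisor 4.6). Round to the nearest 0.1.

5.8 mOsm/kg

Calculated osmolality = 2·Na + glucose/18 + urea + ethanol/4.6
= 2·138 + 96/18 + 5.7 + 217/4.6
= 276 + 5.33 + 5.70 + 47.17
= 334.2 mOsm/kg ≈ 334.2 mOsm/kg
Osmolar gap = measured − calculated = 340 − 334.2 = 5.8 mOsm/kg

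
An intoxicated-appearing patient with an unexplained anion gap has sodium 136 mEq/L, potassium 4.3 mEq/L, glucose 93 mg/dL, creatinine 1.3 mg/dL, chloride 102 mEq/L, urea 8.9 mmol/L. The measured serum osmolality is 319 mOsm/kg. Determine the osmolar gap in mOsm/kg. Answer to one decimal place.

32.9 mOsm/kg

Calculated osmolality = 2·Na + glucose/18 + urea
= 2·136 + 93/18 + 8.9
= 272 + 5.17 + 8.90
= 286.07 mOsm/kg ≈ 286.1 mOsm/kg
Osmolar gap = measured − calculated = 319 − 286.1 = 32.9 mOsm/kg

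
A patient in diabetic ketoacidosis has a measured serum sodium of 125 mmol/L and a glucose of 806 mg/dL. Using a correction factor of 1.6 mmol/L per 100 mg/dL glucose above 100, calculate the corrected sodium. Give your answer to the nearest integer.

136 mmol/L

Corrected Na = measured Na + 1.6 · (glucose − 100)/100
= 125 + 1.6 · (806 − 100)/100
= 125 + 11.3
= 136.3 mmol/L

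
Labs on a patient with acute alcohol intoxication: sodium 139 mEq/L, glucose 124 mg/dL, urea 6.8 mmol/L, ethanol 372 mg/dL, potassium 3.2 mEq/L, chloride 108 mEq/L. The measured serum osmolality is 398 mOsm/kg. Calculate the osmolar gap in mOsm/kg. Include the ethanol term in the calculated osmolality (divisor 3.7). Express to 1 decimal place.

5.8 mOsm/kg

Calculated osmolality = 2·Na + glucose/18 + urea + ethanol/3.7
= 2·139 + 124/18 + 6.8 + 372/3.7
= 278 + 6.89 + 6.80 + 100.54
= 392.23 mOsm/kg ≈ 392.2 mOsm/kg
Osmolar gap = measured − calculated = 398 − 392.2 = 5.8 mOsm/kg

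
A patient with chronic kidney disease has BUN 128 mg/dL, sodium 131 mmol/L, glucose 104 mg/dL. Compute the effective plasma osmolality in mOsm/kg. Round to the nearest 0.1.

267.8 mOsm/kg

Effective osmolality excludes urea (freely permeant across cell membranes):
2·Na + glucose/18
= 2·131 + 104/18
= 262 + 5.78
= 267.78 mOsm/kg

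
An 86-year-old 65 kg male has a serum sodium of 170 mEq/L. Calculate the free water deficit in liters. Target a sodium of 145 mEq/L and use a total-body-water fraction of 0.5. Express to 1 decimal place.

5.6 L

TBW = 0.5 · 65 = 32.5 L
Free water deficit = TBW · (Na/145 − 1)
= 32.5 · (170/145 − 1)
= 32.5 · 0.1724
= 5.6 L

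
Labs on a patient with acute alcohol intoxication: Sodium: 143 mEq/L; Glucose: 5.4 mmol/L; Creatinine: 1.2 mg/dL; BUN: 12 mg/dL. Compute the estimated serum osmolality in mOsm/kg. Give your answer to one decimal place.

Calculated osmolality = 2·Na + glucose + BUN/2.8
= 2·143 + 5.4 + 12/2.8
= 286 + 5.40 + 4.29
= 295.69 mOsm/kg

295.7 mOsm/kg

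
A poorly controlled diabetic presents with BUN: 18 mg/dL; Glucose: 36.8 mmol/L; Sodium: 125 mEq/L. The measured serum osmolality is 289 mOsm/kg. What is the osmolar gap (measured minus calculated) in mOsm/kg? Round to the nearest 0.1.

-4.2 mOsm/kg

Calculated osmolality = 2·Na + glucose + BUN/2.8
= 2·125 + 36.8 + 18/2.8
= 250 + 36.80 + 6.43
= 293.23 mOsm/kg ≈ 293.2 mOsm/kg
Osmolar gap = measured − calculated = 289 − 293.2 = -4.2 mOsm/kg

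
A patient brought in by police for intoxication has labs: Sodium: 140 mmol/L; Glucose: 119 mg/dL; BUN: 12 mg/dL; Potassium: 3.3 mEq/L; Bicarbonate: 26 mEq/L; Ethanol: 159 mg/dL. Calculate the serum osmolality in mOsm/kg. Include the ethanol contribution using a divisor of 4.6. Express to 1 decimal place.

Calculated osmolality = 2·Na + glucose/18 + BUN/2.8 + ethanol/4.6
= 2·140 + 119/18 + 12/2.8 + 159/4.6
= 280 + 6.61 + 4.29 + 34.57
= 325.47 mOsm/kg

325.5 mOsm/kg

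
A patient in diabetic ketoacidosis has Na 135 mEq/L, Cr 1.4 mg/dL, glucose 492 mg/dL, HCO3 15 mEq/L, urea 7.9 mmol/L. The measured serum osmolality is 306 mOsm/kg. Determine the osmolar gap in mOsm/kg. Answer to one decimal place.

Calculated osmolality = 2·Na + glucose/18 + urea
= 2·135 + 492/18 + 7.9
= 270 + 27.33 + 7.90
= 305.23 mOsm/kg ≈ 305.2 mOsm/kg
Osmolar gap = measured − calculated = 306 − 305.2 = 0.8 mOsm/kg

0.8 mOsm/kg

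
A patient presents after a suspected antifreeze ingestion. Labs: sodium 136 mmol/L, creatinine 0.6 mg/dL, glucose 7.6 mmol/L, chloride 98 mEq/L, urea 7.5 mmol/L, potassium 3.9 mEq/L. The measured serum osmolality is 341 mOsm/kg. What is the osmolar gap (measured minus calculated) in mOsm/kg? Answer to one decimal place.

53.9 mOsm/kg

Calculated osmolality = 2·Na + glucose + urea
= 2·136 + 7.6 + 7.5
= 272 + 7.60 + 7.50
= 287.1 mOsm/kg ≈ 287.1 mOsm/kg
Osmolar gap = measured − calculated = 341 − 287.1 = 53.9 mOsm/kg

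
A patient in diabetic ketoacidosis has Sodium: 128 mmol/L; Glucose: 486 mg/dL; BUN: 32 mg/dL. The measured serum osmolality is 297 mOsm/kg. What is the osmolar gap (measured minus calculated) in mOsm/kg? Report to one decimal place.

Calculated osmolality = 2·Na + glucose/18 + BUN/2.8
= 2·128 + 486/18 + 32/2.8
= 256 + 27 + 11.43
= 294.43 mOsm/kg ≈ 294.4 mOsm/kg
Osmolar gap = measured − calculated = 297 − 294.4 = 2.6 mOsm/kg

2.6 mOsm/kg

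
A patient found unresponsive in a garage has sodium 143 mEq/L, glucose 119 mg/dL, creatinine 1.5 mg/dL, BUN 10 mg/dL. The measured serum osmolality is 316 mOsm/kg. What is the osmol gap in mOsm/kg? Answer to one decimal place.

19.8 mOsm/kg

Calculated osmolality = 2·Na + glucose/18 + BUN/2.8
= 2·143 + 119/18 + 10/2.8
= 286 + 6.61 + 3.57
= 296.18 mOsm/kg ≈ 296.2 mOsm/kg
Osmolar gap = measured − calculated = 316 − 296.2 = 19.8 mOsm/kg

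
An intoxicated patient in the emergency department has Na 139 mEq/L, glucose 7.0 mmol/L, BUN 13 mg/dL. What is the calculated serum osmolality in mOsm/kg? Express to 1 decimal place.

Calculated osmolality = 2·Na + glucose + BUN/2.8
= 2·139 + 7 + 13/2.8
= 278 + 7 + 4.64
= 289.64 mOsm/kg

289.6 mOsm/kg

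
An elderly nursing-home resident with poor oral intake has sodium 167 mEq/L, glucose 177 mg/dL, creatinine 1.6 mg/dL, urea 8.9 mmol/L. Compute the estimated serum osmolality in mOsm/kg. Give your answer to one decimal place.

352.7 mOsm/kg

Calculated osmolality = 2·Na + glucose/18 + urea
= 2·167 + 177/18 + 8.9
= 334 + 9.83 + 8.90
= 352.73 mOsm/kg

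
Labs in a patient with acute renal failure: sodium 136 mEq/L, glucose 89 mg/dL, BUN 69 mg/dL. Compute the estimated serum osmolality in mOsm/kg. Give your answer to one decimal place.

Calculated osmolality = 2·Na + glucose/18 + BUN/2.8
= 2·136 + 89/18 + 69/2.8
= 272 + 4.94 + 24.64
= 301.58 mOsm/kg

301.6 mOsm/kg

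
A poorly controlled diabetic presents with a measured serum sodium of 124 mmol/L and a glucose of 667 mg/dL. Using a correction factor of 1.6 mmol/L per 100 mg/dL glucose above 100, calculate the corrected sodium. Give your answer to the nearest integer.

Corrected Na = measured Na + 1.6 · (glucose − 100)/100
= 124 + 1.6 · (667 − 100)/100
= 124 + 9.1
= 133.1 mmol/L

133 mmol/L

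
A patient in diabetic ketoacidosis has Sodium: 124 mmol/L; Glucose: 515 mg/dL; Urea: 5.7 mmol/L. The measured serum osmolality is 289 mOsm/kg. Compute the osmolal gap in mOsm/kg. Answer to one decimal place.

6.7 mOsm/kg

Calculated osmolality = 2·Na + glucose/18 + urea
= 2·124 + 515/18 + 5.7
= 248 + 28.61 + 5.70
= 282.31 mOsm/kg ≈ 282.3 mOsm/kg
Osmolar gap = measured − calculated = 289 − 282.3 = 6.7 mOsm/kg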